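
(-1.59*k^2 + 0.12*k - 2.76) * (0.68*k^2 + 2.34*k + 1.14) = -1.0812*k^4 - 3.639*k^3 - 3.4086*k^2 - 6.3216*k - 3.1464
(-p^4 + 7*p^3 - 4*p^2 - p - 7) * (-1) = p^4 - 7*p^3 + 4*p^2 + p + 7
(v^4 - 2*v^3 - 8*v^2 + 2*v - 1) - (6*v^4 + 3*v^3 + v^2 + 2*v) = -5*v^4 - 5*v^3 - 9*v^2 - 1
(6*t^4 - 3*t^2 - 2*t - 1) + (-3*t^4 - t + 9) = 3*t^4 - 3*t^2 - 3*t + 8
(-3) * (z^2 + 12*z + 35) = -3*z^2 - 36*z - 105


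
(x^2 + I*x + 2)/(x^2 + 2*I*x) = (x - I)/x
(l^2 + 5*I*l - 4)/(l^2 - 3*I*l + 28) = (l + I)/(l - 7*I)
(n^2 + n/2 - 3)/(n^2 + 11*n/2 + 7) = (2*n - 3)/(2*n + 7)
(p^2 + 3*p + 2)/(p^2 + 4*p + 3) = (p + 2)/(p + 3)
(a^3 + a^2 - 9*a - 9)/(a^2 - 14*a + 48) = (a^3 + a^2 - 9*a - 9)/(a^2 - 14*a + 48)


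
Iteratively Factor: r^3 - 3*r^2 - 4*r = (r - 4)*(r^2 + r) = r*(r - 4)*(r + 1)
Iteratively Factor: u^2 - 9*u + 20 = (u - 5)*(u - 4)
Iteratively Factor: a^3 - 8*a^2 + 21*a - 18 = (a - 2)*(a^2 - 6*a + 9) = (a - 3)*(a - 2)*(a - 3)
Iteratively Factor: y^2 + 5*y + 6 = (y + 3)*(y + 2)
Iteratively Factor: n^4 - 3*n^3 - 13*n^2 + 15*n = (n - 5)*(n^3 + 2*n^2 - 3*n) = (n - 5)*(n - 1)*(n^2 + 3*n) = (n - 5)*(n - 1)*(n + 3)*(n)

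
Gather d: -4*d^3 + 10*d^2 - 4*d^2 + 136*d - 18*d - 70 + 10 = -4*d^3 + 6*d^2 + 118*d - 60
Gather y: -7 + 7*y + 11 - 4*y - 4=3*y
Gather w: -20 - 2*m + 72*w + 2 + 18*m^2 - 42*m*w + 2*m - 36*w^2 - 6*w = 18*m^2 - 36*w^2 + w*(66 - 42*m) - 18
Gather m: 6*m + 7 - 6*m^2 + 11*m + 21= -6*m^2 + 17*m + 28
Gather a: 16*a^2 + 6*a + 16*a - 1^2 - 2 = 16*a^2 + 22*a - 3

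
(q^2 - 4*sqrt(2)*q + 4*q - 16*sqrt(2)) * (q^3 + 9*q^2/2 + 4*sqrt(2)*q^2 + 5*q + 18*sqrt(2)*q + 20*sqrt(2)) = q^5 + 17*q^4/2 - 9*q^3 - 252*q^2 - 736*q - 640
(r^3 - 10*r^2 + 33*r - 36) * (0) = 0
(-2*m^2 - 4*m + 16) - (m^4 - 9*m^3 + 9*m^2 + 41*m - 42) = -m^4 + 9*m^3 - 11*m^2 - 45*m + 58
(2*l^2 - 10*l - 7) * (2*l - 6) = 4*l^3 - 32*l^2 + 46*l + 42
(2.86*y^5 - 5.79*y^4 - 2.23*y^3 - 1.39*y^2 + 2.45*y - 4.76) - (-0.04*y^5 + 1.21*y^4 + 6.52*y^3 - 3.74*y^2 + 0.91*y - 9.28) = 2.9*y^5 - 7.0*y^4 - 8.75*y^3 + 2.35*y^2 + 1.54*y + 4.52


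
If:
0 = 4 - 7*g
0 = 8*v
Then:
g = 4/7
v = 0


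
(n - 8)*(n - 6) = n^2 - 14*n + 48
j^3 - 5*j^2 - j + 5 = (j - 5)*(j - 1)*(j + 1)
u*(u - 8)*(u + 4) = u^3 - 4*u^2 - 32*u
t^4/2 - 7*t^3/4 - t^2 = t^2*(t/2 + 1/4)*(t - 4)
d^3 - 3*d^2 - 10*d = d*(d - 5)*(d + 2)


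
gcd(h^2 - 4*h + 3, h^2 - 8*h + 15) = h - 3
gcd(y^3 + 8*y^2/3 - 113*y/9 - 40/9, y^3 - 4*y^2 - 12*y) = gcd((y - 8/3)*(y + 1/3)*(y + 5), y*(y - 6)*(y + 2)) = 1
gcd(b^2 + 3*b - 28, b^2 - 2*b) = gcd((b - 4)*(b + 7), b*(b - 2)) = 1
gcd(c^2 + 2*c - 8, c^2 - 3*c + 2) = c - 2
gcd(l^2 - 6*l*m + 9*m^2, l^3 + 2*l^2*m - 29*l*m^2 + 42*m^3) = l - 3*m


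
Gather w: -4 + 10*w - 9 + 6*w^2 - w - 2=6*w^2 + 9*w - 15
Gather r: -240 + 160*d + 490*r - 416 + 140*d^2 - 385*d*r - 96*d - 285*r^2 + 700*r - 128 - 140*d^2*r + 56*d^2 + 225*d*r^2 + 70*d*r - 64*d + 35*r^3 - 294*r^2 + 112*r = 196*d^2 + 35*r^3 + r^2*(225*d - 579) + r*(-140*d^2 - 315*d + 1302) - 784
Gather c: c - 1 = c - 1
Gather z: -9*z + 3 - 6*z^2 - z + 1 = -6*z^2 - 10*z + 4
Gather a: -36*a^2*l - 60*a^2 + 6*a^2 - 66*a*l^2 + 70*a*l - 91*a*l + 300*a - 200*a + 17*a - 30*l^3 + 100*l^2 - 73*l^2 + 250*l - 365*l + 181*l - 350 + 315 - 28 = a^2*(-36*l - 54) + a*(-66*l^2 - 21*l + 117) - 30*l^3 + 27*l^2 + 66*l - 63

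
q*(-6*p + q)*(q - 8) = -6*p*q^2 + 48*p*q + q^3 - 8*q^2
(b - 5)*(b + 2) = b^2 - 3*b - 10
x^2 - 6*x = x*(x - 6)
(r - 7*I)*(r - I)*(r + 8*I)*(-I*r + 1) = -I*r^4 + r^3 - 57*I*r^2 + r - 56*I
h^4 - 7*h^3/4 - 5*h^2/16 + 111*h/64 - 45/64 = (h - 5/4)*(h - 3/4)^2*(h + 1)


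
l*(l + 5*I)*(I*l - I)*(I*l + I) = -l^4 - 5*I*l^3 + l^2 + 5*I*l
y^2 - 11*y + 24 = (y - 8)*(y - 3)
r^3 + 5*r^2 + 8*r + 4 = (r + 1)*(r + 2)^2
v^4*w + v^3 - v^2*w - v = v*(v - 1)*(v + 1)*(v*w + 1)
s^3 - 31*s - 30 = (s - 6)*(s + 1)*(s + 5)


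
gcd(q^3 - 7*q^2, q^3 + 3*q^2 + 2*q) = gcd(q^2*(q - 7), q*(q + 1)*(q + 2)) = q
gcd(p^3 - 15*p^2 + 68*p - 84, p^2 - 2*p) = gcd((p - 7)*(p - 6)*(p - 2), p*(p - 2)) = p - 2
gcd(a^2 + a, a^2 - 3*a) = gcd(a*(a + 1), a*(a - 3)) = a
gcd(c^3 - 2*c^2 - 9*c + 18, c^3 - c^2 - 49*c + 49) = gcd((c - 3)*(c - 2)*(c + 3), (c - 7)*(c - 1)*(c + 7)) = 1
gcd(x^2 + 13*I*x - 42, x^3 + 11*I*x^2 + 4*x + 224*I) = x + 7*I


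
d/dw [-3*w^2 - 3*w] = -6*w - 3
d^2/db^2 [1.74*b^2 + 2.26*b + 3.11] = 3.48000000000000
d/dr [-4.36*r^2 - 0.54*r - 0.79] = -8.72*r - 0.54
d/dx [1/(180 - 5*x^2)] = 2*x/(5*(x^2 - 36)^2)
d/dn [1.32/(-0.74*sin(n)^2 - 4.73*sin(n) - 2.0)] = (1.9536*sin(n) + 6.2436)*cos(n)/(0.74*sin(n)^2 + 4.73*sin(n) + 2.0)^2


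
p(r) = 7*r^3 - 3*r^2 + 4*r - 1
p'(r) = 21*r^2 - 6*r + 4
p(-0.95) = -13.51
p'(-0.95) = 28.65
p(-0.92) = -12.67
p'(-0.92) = 27.29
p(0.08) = -0.70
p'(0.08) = 3.65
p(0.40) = 0.57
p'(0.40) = 4.96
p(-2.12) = -89.66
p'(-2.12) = 111.10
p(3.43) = 259.90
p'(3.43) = 230.48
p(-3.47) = -343.48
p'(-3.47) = 277.68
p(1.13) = 9.79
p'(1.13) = 24.03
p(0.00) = -1.00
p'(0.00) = 4.00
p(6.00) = 1427.00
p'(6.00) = 724.00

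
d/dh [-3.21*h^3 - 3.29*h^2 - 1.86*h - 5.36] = -9.63*h^2 - 6.58*h - 1.86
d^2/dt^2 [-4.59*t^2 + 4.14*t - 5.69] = -9.18000000000000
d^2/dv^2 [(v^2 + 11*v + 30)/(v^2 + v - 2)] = 4*(5*v^3 + 48*v^2 + 78*v + 58)/(v^6 + 3*v^5 - 3*v^4 - 11*v^3 + 6*v^2 + 12*v - 8)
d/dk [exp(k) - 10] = exp(k)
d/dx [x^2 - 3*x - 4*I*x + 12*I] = 2*x - 3 - 4*I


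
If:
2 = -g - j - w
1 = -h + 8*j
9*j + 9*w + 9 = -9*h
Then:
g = -8*w/9 - 2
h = -8*w/9 - 1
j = -w/9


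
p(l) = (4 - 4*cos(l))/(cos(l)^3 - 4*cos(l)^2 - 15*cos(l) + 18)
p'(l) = (4 - 4*cos(l))*(3*sin(l)*cos(l)^2 - 8*sin(l)*cos(l) - 15*sin(l))/(cos(l)^3 - 4*cos(l)^2 - 15*cos(l) + 18)^2 + 4*sin(l)/(cos(l)^3 - 4*cos(l)^2 - 15*cos(l) + 18)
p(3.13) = 0.29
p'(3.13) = 0.00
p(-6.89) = 0.20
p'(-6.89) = -0.01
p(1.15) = 0.21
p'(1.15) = 0.02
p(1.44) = 0.22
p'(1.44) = 0.03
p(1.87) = 0.23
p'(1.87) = 0.05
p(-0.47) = 0.20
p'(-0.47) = -0.01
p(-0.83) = 0.20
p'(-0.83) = -0.01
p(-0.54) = 0.20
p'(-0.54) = -0.01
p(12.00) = 0.20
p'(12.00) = -0.00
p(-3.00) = 0.28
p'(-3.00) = -0.01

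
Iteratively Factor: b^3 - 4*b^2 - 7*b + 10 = (b + 2)*(b^2 - 6*b + 5) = (b - 5)*(b + 2)*(b - 1)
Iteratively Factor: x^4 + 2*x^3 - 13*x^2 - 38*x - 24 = (x + 2)*(x^3 - 13*x - 12) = (x + 2)*(x + 3)*(x^2 - 3*x - 4) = (x - 4)*(x + 2)*(x + 3)*(x + 1)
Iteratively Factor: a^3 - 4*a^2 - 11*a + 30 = (a + 3)*(a^2 - 7*a + 10) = (a - 5)*(a + 3)*(a - 2)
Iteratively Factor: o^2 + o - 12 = (o - 3)*(o + 4)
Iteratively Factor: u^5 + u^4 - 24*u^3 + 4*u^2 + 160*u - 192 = (u + 4)*(u^4 - 3*u^3 - 12*u^2 + 52*u - 48) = (u - 3)*(u + 4)*(u^3 - 12*u + 16) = (u - 3)*(u - 2)*(u + 4)*(u^2 + 2*u - 8) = (u - 3)*(u - 2)^2*(u + 4)*(u + 4)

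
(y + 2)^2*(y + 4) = y^3 + 8*y^2 + 20*y + 16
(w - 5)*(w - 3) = w^2 - 8*w + 15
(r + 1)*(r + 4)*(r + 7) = r^3 + 12*r^2 + 39*r + 28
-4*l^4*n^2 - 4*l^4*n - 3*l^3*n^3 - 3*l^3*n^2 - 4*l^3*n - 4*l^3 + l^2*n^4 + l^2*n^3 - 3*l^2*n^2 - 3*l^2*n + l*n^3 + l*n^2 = (-4*l + n)*(l + n)*(l*n + 1)*(l*n + l)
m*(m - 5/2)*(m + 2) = m^3 - m^2/2 - 5*m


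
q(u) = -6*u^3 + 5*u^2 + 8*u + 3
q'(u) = -18*u^2 + 10*u + 8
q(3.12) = -105.60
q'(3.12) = -136.02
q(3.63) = -189.07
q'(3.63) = -192.88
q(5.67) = -884.60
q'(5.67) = -513.98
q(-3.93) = 412.98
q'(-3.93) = -309.31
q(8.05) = -2738.55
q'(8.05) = -1077.94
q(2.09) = -13.22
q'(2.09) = -49.73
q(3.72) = -206.92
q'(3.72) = -203.89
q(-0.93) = 4.71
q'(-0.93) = -16.87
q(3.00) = -90.00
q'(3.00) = -124.00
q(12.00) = -9549.00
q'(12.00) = -2464.00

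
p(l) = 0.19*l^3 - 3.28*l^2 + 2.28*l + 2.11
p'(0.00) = 2.28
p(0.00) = 2.11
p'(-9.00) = 107.49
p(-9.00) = -422.60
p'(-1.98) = 17.50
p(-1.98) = -16.74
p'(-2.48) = 22.05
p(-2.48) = -26.62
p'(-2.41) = 21.40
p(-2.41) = -25.09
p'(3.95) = -14.74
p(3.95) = -28.35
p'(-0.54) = 5.99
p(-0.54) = -0.11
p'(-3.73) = 34.68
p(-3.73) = -61.89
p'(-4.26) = 40.57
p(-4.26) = -81.82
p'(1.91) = -8.17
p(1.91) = -4.18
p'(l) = 0.57*l^2 - 6.56*l + 2.28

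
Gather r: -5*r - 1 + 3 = 2 - 5*r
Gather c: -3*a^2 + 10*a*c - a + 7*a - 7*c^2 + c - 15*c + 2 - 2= -3*a^2 + 6*a - 7*c^2 + c*(10*a - 14)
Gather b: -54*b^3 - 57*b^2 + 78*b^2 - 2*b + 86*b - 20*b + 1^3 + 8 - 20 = -54*b^3 + 21*b^2 + 64*b - 11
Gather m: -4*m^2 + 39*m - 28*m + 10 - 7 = -4*m^2 + 11*m + 3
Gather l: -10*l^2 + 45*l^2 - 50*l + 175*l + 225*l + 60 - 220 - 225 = 35*l^2 + 350*l - 385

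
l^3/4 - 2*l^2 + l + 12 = (l/4 + 1/2)*(l - 6)*(l - 4)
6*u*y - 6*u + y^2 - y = (6*u + y)*(y - 1)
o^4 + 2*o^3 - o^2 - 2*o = o*(o - 1)*(o + 1)*(o + 2)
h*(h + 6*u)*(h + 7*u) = h^3 + 13*h^2*u + 42*h*u^2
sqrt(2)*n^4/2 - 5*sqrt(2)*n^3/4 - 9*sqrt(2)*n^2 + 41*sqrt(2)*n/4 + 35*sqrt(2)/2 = (n - 5)*(n - 2)*(n + 7/2)*(sqrt(2)*n/2 + sqrt(2)/2)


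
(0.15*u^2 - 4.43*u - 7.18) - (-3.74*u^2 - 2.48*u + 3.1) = 3.89*u^2 - 1.95*u - 10.28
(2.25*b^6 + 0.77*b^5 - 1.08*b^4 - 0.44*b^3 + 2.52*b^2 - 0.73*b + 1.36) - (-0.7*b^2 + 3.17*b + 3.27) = 2.25*b^6 + 0.77*b^5 - 1.08*b^4 - 0.44*b^3 + 3.22*b^2 - 3.9*b - 1.91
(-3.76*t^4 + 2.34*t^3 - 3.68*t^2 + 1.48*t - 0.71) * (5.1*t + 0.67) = -19.176*t^5 + 9.4148*t^4 - 17.2002*t^3 + 5.0824*t^2 - 2.6294*t - 0.4757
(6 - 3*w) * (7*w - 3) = -21*w^2 + 51*w - 18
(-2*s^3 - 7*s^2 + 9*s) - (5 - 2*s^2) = -2*s^3 - 5*s^2 + 9*s - 5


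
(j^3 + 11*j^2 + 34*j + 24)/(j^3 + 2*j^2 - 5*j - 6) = (j^2 + 10*j + 24)/(j^2 + j - 6)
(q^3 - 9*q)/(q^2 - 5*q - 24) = q*(q - 3)/(q - 8)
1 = 1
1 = 1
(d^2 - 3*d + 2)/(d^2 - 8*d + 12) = (d - 1)/(d - 6)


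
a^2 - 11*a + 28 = (a - 7)*(a - 4)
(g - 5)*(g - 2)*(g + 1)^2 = g^4 - 5*g^3 - 3*g^2 + 13*g + 10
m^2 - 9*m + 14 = (m - 7)*(m - 2)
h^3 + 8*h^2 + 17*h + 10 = (h + 1)*(h + 2)*(h + 5)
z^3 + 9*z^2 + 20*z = z*(z + 4)*(z + 5)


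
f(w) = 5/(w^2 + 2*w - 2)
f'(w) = 5*(-2*w - 2)/(w^2 + 2*w - 2)^2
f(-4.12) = 0.74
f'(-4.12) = 0.69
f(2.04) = 0.80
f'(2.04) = -0.78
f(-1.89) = -2.26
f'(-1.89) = 1.83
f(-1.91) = -2.30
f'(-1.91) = 1.93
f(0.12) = -2.86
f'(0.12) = -3.68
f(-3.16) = 3.00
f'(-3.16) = 7.79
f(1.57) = 1.39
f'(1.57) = -1.98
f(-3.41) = 1.78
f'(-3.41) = 3.06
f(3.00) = 0.38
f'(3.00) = -0.24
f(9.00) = 0.05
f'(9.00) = -0.01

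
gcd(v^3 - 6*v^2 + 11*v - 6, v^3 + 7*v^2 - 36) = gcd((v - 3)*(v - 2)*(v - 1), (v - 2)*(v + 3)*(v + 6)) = v - 2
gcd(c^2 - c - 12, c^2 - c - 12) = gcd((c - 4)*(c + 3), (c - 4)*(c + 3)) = c^2 - c - 12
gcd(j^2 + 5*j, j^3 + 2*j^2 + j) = j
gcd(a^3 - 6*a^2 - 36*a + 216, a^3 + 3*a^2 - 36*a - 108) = a^2 - 36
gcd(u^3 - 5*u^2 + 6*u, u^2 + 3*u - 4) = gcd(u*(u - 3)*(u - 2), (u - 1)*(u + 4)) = 1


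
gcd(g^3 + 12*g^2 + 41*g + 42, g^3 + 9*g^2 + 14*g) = g^2 + 9*g + 14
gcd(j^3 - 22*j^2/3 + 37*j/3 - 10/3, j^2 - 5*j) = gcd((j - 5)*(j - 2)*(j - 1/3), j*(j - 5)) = j - 5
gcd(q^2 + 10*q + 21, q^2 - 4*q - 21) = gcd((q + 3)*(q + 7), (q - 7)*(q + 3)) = q + 3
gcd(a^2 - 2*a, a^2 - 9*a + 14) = a - 2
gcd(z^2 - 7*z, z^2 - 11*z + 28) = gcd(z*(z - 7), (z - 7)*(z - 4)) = z - 7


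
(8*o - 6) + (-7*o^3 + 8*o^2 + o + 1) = -7*o^3 + 8*o^2 + 9*o - 5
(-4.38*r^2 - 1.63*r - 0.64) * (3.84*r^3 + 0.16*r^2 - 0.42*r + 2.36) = -16.8192*r^5 - 6.96*r^4 - 0.8788*r^3 - 9.7546*r^2 - 3.578*r - 1.5104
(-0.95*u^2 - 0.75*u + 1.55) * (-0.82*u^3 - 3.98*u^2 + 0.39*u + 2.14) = 0.779*u^5 + 4.396*u^4 + 1.3435*u^3 - 8.4945*u^2 - 1.0005*u + 3.317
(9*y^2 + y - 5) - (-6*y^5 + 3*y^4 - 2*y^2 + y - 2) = 6*y^5 - 3*y^4 + 11*y^2 - 3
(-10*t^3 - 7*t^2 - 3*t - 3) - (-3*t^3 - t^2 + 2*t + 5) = -7*t^3 - 6*t^2 - 5*t - 8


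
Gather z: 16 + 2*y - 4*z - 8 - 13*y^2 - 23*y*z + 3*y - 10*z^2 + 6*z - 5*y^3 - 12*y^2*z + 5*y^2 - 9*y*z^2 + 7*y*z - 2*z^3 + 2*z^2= -5*y^3 - 8*y^2 + 5*y - 2*z^3 + z^2*(-9*y - 8) + z*(-12*y^2 - 16*y + 2) + 8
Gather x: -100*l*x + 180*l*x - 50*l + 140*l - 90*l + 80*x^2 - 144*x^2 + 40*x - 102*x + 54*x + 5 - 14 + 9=-64*x^2 + x*(80*l - 8)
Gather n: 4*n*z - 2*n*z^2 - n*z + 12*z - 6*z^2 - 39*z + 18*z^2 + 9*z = n*(-2*z^2 + 3*z) + 12*z^2 - 18*z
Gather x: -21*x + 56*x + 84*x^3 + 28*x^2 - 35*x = 84*x^3 + 28*x^2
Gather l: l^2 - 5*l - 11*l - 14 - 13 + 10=l^2 - 16*l - 17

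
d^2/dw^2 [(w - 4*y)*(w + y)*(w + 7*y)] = 6*w + 8*y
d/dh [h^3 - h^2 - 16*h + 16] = 3*h^2 - 2*h - 16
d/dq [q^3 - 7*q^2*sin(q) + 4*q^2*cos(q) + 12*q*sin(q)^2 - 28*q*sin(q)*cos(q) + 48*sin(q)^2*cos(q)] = -4*q^2*sin(q) - 7*q^2*cos(q) + 3*q^2 - 14*q*sin(q) + 12*q*sin(2*q) + 8*q*cos(q) - 28*q*cos(2*q) - 12*sin(q) - 14*sin(2*q) + 36*sin(3*q) - 6*cos(2*q) + 6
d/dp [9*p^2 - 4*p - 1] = 18*p - 4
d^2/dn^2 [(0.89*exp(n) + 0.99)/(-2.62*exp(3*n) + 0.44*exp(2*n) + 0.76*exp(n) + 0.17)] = (-24.437264*exp(6*n) - 58.083828*exp(5*n) + 5.29301599999999*exp(4*n) - 1.679742*exp(3*n) - 4.56225*exp(2*n) - 0.160628*exp(n) + 0.102187)*exp(n)/(17.984728*exp(9*n) - 9.061008*exp(8*n) - 14.129136*exp(7*n) + 1.67074*exp(6*n) + 5.274384*exp(5*n) + 1.169856*exp(4*n) - 0.55291*exp(3*n) - 0.332724*exp(2*n) - 0.065892*exp(n) - 0.004913)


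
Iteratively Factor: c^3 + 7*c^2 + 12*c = (c + 4)*(c^2 + 3*c) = (c + 3)*(c + 4)*(c)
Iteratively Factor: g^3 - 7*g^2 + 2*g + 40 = (g + 2)*(g^2 - 9*g + 20) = (g - 5)*(g + 2)*(g - 4)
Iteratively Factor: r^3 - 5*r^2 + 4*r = (r)*(r^2 - 5*r + 4) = r*(r - 4)*(r - 1)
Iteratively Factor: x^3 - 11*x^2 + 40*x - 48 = (x - 3)*(x^2 - 8*x + 16) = (x - 4)*(x - 3)*(x - 4)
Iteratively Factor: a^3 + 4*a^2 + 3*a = (a + 3)*(a^2 + a) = a*(a + 3)*(a + 1)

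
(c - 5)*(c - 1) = c^2 - 6*c + 5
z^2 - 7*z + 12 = (z - 4)*(z - 3)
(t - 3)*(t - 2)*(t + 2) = t^3 - 3*t^2 - 4*t + 12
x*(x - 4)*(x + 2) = x^3 - 2*x^2 - 8*x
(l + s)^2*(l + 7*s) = l^3 + 9*l^2*s + 15*l*s^2 + 7*s^3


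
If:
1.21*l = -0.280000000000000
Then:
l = -0.23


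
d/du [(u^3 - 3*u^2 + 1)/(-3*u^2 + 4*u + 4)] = (-3*u^4 + 8*u^3 - 18*u - 4)/(9*u^4 - 24*u^3 - 8*u^2 + 32*u + 16)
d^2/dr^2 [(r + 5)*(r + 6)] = 2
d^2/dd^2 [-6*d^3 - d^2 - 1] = -36*d - 2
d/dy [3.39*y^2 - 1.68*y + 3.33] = 6.78*y - 1.68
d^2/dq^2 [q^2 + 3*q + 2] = 2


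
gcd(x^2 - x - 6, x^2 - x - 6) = x^2 - x - 6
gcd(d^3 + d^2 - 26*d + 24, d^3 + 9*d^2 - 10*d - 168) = d^2 + 2*d - 24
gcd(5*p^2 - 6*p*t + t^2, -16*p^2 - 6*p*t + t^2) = 1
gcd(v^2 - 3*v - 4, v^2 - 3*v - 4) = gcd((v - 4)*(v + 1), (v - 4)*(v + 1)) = v^2 - 3*v - 4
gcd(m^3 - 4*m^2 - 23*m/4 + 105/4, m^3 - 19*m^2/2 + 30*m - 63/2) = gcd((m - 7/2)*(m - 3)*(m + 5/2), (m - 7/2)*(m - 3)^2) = m^2 - 13*m/2 + 21/2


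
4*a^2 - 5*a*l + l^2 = (-4*a + l)*(-a + l)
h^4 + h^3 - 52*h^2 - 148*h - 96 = (h - 8)*(h + 1)*(h + 2)*(h + 6)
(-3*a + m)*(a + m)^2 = -3*a^3 - 5*a^2*m - a*m^2 + m^3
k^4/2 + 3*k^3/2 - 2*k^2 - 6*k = k*(k/2 + 1)*(k - 2)*(k + 3)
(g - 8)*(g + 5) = g^2 - 3*g - 40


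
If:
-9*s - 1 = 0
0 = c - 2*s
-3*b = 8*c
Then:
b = 16/27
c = -2/9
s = -1/9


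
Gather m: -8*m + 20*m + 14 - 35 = 12*m - 21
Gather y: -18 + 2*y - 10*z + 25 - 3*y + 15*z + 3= -y + 5*z + 10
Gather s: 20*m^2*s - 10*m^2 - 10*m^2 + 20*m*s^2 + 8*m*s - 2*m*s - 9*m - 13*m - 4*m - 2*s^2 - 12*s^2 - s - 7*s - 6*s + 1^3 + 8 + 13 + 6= -20*m^2 - 26*m + s^2*(20*m - 14) + s*(20*m^2 + 6*m - 14) + 28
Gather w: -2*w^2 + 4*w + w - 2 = -2*w^2 + 5*w - 2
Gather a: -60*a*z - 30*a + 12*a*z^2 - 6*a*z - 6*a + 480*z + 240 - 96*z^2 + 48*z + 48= a*(12*z^2 - 66*z - 36) - 96*z^2 + 528*z + 288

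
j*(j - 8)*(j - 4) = j^3 - 12*j^2 + 32*j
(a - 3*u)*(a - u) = a^2 - 4*a*u + 3*u^2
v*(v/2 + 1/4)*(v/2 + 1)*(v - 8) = v^4/4 - 11*v^3/8 - 19*v^2/4 - 2*v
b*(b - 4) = b^2 - 4*b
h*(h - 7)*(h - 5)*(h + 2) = h^4 - 10*h^3 + 11*h^2 + 70*h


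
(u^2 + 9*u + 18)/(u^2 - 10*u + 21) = (u^2 + 9*u + 18)/(u^2 - 10*u + 21)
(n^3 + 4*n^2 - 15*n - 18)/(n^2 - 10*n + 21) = (n^2 + 7*n + 6)/(n - 7)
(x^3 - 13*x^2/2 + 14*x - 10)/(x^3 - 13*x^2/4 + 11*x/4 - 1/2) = 2*(2*x^2 - 9*x + 10)/(4*x^2 - 5*x + 1)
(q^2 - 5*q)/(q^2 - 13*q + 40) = q/(q - 8)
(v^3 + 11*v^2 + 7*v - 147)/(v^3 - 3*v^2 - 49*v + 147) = (v + 7)/(v - 7)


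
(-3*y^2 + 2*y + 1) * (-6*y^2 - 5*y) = 18*y^4 + 3*y^3 - 16*y^2 - 5*y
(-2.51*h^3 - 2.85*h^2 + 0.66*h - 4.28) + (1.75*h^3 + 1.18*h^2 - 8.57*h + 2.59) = -0.76*h^3 - 1.67*h^2 - 7.91*h - 1.69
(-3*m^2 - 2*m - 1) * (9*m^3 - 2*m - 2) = -27*m^5 - 18*m^4 - 3*m^3 + 10*m^2 + 6*m + 2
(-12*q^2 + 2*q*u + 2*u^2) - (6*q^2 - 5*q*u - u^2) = -18*q^2 + 7*q*u + 3*u^2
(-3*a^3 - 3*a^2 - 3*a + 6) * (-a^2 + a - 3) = 3*a^5 + 9*a^3 + 15*a - 18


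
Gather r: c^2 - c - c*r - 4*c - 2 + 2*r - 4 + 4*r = c^2 - 5*c + r*(6 - c) - 6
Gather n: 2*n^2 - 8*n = 2*n^2 - 8*n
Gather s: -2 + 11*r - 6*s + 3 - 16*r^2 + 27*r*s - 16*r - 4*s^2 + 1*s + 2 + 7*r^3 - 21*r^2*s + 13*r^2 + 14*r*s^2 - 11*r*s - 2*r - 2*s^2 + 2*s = 7*r^3 - 3*r^2 - 7*r + s^2*(14*r - 6) + s*(-21*r^2 + 16*r - 3) + 3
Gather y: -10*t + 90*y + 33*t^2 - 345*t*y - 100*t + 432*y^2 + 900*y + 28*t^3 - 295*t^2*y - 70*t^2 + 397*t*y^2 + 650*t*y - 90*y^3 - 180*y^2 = 28*t^3 - 37*t^2 - 110*t - 90*y^3 + y^2*(397*t + 252) + y*(-295*t^2 + 305*t + 990)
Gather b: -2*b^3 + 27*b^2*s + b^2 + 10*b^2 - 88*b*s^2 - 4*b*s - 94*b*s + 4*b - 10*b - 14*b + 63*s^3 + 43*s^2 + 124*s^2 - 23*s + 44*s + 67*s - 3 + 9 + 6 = -2*b^3 + b^2*(27*s + 11) + b*(-88*s^2 - 98*s - 20) + 63*s^3 + 167*s^2 + 88*s + 12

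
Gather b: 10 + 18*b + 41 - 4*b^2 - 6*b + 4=-4*b^2 + 12*b + 55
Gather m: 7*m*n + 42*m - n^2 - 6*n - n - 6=m*(7*n + 42) - n^2 - 7*n - 6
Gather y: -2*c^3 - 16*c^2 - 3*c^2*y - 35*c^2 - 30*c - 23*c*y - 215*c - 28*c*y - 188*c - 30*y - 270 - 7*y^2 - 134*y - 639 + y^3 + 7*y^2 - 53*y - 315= -2*c^3 - 51*c^2 - 433*c + y^3 + y*(-3*c^2 - 51*c - 217) - 1224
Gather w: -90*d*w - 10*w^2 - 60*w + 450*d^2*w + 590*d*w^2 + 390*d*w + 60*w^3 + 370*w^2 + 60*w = 60*w^3 + w^2*(590*d + 360) + w*(450*d^2 + 300*d)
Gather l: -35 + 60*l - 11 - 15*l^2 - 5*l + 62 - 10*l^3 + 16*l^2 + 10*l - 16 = -10*l^3 + l^2 + 65*l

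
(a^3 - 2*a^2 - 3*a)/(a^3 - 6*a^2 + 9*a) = (a + 1)/(a - 3)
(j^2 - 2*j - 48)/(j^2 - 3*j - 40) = (j + 6)/(j + 5)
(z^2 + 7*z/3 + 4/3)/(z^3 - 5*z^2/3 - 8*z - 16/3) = 1/(z - 4)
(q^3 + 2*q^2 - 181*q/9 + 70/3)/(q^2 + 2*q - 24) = (q^2 - 4*q + 35/9)/(q - 4)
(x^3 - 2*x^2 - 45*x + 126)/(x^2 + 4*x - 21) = x - 6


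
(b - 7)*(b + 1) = b^2 - 6*b - 7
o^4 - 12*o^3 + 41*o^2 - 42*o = o*(o - 7)*(o - 3)*(o - 2)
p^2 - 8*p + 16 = (p - 4)^2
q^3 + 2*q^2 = q^2*(q + 2)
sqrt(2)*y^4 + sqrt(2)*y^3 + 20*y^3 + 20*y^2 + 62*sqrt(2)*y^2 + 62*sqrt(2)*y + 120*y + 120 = (y + 2*sqrt(2))*(y + 3*sqrt(2))*(y + 5*sqrt(2))*(sqrt(2)*y + sqrt(2))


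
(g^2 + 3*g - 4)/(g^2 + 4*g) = (g - 1)/g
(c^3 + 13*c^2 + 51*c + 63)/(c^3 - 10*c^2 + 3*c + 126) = (c^2 + 10*c + 21)/(c^2 - 13*c + 42)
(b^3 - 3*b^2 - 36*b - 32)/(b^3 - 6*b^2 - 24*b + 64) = (b + 1)/(b - 2)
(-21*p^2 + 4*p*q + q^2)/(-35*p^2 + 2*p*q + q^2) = (3*p - q)/(5*p - q)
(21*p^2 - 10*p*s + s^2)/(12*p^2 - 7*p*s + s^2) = (7*p - s)/(4*p - s)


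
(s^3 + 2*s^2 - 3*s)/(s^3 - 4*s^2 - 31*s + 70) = s*(s^2 + 2*s - 3)/(s^3 - 4*s^2 - 31*s + 70)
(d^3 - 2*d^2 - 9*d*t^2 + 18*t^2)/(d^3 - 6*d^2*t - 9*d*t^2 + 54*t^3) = (2 - d)/(-d + 6*t)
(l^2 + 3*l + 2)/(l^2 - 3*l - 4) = (l + 2)/(l - 4)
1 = 1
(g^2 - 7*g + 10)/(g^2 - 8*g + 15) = (g - 2)/(g - 3)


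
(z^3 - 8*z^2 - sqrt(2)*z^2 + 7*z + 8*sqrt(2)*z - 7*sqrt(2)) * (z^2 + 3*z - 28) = z^5 - 5*z^4 - sqrt(2)*z^4 - 45*z^3 + 5*sqrt(2)*z^3 + 45*sqrt(2)*z^2 + 245*z^2 - 245*sqrt(2)*z - 196*z + 196*sqrt(2)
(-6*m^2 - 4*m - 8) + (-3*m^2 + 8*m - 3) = -9*m^2 + 4*m - 11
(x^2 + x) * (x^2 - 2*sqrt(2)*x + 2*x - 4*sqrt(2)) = x^4 - 2*sqrt(2)*x^3 + 3*x^3 - 6*sqrt(2)*x^2 + 2*x^2 - 4*sqrt(2)*x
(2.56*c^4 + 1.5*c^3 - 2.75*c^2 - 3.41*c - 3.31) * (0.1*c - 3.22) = 0.256*c^5 - 8.0932*c^4 - 5.105*c^3 + 8.514*c^2 + 10.6492*c + 10.6582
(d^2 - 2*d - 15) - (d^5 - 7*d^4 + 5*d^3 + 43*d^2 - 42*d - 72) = -d^5 + 7*d^4 - 5*d^3 - 42*d^2 + 40*d + 57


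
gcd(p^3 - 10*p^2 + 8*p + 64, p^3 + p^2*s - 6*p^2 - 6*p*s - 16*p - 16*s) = p^2 - 6*p - 16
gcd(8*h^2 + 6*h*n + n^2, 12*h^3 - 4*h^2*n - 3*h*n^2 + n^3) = 2*h + n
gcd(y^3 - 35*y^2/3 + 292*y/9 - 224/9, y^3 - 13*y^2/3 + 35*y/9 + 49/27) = y - 7/3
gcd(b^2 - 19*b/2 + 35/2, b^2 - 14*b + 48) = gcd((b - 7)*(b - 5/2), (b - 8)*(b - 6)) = 1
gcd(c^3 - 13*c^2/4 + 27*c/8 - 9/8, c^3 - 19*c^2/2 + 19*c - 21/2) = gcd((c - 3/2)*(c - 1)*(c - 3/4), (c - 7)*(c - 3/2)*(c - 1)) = c^2 - 5*c/2 + 3/2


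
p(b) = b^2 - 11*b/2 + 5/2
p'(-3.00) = -11.50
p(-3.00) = 28.00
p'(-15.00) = -35.50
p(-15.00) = 310.00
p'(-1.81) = -9.12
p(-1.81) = 15.73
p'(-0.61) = -6.72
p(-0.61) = 6.23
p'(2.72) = -0.06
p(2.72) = -5.06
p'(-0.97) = -7.44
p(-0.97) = 8.78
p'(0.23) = -5.04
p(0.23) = 1.29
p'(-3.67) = -12.84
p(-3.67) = 36.15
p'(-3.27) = -12.04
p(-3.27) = 31.18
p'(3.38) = 1.26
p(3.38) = -4.67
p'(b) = 2*b - 11/2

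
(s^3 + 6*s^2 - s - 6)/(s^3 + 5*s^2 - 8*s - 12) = (s - 1)/(s - 2)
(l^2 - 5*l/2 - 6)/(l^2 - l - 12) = (l + 3/2)/(l + 3)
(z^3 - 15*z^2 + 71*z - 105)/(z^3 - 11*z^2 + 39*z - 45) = (z - 7)/(z - 3)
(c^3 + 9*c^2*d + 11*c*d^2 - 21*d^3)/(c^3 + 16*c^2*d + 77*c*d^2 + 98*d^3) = (c^2 + 2*c*d - 3*d^2)/(c^2 + 9*c*d + 14*d^2)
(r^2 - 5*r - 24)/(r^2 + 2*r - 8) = (r^2 - 5*r - 24)/(r^2 + 2*r - 8)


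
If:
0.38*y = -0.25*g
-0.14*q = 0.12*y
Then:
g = -1.52*y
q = -0.857142857142857*y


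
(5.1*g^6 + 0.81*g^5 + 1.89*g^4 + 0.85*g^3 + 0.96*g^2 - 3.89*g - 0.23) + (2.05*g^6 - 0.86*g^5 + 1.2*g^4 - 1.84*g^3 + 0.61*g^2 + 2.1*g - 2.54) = 7.15*g^6 - 0.0499999999999999*g^5 + 3.09*g^4 - 0.99*g^3 + 1.57*g^2 - 1.79*g - 2.77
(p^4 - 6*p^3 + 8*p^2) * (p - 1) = p^5 - 7*p^4 + 14*p^3 - 8*p^2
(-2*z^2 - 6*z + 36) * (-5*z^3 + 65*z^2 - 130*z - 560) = 10*z^5 - 100*z^4 - 310*z^3 + 4240*z^2 - 1320*z - 20160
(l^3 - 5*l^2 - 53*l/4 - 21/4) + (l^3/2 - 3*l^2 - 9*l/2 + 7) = 3*l^3/2 - 8*l^2 - 71*l/4 + 7/4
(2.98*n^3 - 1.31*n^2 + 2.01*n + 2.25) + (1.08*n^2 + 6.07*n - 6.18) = 2.98*n^3 - 0.23*n^2 + 8.08*n - 3.93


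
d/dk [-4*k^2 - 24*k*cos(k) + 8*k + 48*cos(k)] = 24*k*sin(k) - 8*k - 48*sin(k) - 24*cos(k) + 8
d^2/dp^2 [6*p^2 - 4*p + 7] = 12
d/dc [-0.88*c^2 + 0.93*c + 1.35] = 0.93 - 1.76*c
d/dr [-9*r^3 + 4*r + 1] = 4 - 27*r^2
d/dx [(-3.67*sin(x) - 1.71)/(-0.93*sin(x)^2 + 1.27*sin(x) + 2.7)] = (-3.1806*sin(x) + 1.70655*cos(2*x) - 9.44385)*cos(x)/(-0.93*sin(x)^2 + 1.27*sin(x) + 2.7)^2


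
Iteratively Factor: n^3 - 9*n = (n + 3)*(n^2 - 3*n) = n*(n + 3)*(n - 3)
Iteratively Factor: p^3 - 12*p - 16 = (p + 2)*(p^2 - 2*p - 8) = (p + 2)^2*(p - 4)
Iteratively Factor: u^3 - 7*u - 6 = (u + 1)*(u^2 - u - 6) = (u - 3)*(u + 1)*(u + 2)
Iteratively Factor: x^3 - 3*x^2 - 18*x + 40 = (x - 5)*(x^2 + 2*x - 8) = (x - 5)*(x - 2)*(x + 4)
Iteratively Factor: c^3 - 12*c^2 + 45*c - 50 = (c - 5)*(c^2 - 7*c + 10) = (c - 5)^2*(c - 2)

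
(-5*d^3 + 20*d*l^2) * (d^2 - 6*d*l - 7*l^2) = -5*d^5 + 30*d^4*l + 55*d^3*l^2 - 120*d^2*l^3 - 140*d*l^4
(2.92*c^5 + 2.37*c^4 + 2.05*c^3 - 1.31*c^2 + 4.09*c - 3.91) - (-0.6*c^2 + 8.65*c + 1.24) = 2.92*c^5 + 2.37*c^4 + 2.05*c^3 - 0.71*c^2 - 4.56*c - 5.15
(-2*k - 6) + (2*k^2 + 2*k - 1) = 2*k^2 - 7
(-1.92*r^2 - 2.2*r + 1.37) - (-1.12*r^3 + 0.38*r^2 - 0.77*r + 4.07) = 1.12*r^3 - 2.3*r^2 - 1.43*r - 2.7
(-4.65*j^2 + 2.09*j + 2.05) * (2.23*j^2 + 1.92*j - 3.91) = -10.3695*j^4 - 4.2673*j^3 + 26.7658*j^2 - 4.2359*j - 8.0155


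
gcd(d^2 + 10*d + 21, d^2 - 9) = d + 3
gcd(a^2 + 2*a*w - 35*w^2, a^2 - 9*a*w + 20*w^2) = -a + 5*w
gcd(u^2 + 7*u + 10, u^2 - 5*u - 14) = u + 2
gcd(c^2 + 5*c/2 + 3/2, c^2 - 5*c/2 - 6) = c + 3/2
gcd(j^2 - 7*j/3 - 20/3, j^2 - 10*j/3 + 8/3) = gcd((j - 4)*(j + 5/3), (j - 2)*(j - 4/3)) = 1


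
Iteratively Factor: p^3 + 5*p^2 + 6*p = (p + 2)*(p^2 + 3*p) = (p + 2)*(p + 3)*(p)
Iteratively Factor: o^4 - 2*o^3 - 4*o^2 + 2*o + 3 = (o - 3)*(o^3 + o^2 - o - 1) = (o - 3)*(o + 1)*(o^2 - 1) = (o - 3)*(o - 1)*(o + 1)*(o + 1)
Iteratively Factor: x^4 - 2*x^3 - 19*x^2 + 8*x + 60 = (x - 5)*(x^3 + 3*x^2 - 4*x - 12) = (x - 5)*(x + 3)*(x^2 - 4) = (x - 5)*(x - 2)*(x + 3)*(x + 2)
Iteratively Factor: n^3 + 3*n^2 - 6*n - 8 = (n - 2)*(n^2 + 5*n + 4) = (n - 2)*(n + 4)*(n + 1)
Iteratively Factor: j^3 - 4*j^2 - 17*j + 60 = (j + 4)*(j^2 - 8*j + 15) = (j - 5)*(j + 4)*(j - 3)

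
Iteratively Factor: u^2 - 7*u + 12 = (u - 3)*(u - 4)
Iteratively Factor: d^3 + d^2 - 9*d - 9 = (d + 1)*(d^2 - 9) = (d + 1)*(d + 3)*(d - 3)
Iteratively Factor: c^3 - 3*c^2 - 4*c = (c + 1)*(c^2 - 4*c) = (c - 4)*(c + 1)*(c)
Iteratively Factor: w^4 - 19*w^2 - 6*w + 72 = (w + 3)*(w^3 - 3*w^2 - 10*w + 24) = (w - 4)*(w + 3)*(w^2 + w - 6) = (w - 4)*(w + 3)^2*(w - 2)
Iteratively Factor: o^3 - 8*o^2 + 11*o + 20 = (o - 4)*(o^2 - 4*o - 5) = (o - 4)*(o + 1)*(o - 5)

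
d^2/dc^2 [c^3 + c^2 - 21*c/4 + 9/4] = 6*c + 2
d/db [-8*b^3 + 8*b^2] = 8*b*(2 - 3*b)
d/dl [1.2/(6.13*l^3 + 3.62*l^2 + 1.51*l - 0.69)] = (-22.068*l^2 - 8.688*l - 1.812)/(6.13*l^3 + 3.62*l^2 + 1.51*l - 0.69)^2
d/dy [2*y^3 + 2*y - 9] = 6*y^2 + 2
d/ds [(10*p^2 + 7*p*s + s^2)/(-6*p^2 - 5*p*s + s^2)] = 4*p*(2*p^2 - 8*p*s - 3*s^2)/(36*p^4 + 60*p^3*s + 13*p^2*s^2 - 10*p*s^3 + s^4)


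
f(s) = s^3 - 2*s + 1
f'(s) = 3*s^2 - 2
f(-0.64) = 2.02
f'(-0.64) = -0.77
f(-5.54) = -157.95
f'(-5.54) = 90.07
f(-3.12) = -23.13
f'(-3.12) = 27.20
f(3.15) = 25.96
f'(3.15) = 27.77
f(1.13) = 0.18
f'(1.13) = 1.83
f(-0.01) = 1.02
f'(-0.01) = -2.00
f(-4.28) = -68.84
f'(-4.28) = 52.96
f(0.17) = 0.66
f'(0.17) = -1.91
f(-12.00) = -1703.00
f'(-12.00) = 430.00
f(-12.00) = -1703.00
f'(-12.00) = 430.00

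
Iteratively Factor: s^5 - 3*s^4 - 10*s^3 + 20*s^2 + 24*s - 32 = (s - 1)*(s^4 - 2*s^3 - 12*s^2 + 8*s + 32) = (s - 2)*(s - 1)*(s^3 - 12*s - 16) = (s - 4)*(s - 2)*(s - 1)*(s^2 + 4*s + 4) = (s - 4)*(s - 2)*(s - 1)*(s + 2)*(s + 2)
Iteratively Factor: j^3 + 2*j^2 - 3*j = (j)*(j^2 + 2*j - 3) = j*(j - 1)*(j + 3)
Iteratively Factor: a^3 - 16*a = (a - 4)*(a^2 + 4*a) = a*(a - 4)*(a + 4)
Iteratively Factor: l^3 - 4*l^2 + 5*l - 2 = (l - 1)*(l^2 - 3*l + 2) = (l - 2)*(l - 1)*(l - 1)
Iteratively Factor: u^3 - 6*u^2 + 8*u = (u - 2)*(u^2 - 4*u) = (u - 4)*(u - 2)*(u)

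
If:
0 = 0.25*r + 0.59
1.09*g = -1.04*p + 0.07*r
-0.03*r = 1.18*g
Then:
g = 0.06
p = -0.22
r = -2.36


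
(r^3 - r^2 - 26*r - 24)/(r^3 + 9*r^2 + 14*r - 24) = (r^2 - 5*r - 6)/(r^2 + 5*r - 6)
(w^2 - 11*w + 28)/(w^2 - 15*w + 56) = (w - 4)/(w - 8)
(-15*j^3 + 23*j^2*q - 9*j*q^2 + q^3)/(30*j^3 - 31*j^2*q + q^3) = (-3*j + q)/(6*j + q)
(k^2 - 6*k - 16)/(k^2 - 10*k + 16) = (k + 2)/(k - 2)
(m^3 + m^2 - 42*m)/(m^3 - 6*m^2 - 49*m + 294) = m/(m - 7)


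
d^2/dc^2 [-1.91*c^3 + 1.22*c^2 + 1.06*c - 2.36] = 2.44 - 11.46*c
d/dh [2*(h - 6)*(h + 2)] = 4*h - 8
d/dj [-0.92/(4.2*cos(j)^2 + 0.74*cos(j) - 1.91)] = -(7.728*cos(j) + 0.6808)*sin(j)/(4.2*cos(j)^2 + 0.74*cos(j) - 1.91)^2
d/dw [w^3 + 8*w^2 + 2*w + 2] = 3*w^2 + 16*w + 2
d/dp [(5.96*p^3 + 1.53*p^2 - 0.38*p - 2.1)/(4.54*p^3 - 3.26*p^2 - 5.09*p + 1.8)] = (-1.4210854715202e-14*p^5 - 26.3758*p^4 - 57.2224*p^3 + 51.7595*p^2 - 8.184*p - 11.373)/(20.6116*p^6 - 29.6008*p^5 - 35.5896*p^4 + 49.5308*p^3 + 14.1721*p^2 - 18.324*p + 3.24)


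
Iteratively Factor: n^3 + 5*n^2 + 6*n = (n + 3)*(n^2 + 2*n) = n*(n + 3)*(n + 2)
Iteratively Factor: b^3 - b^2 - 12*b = (b - 4)*(b^2 + 3*b) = (b - 4)*(b + 3)*(b)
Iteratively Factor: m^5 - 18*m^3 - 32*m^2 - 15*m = (m + 1)*(m^4 - m^3 - 17*m^2 - 15*m) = (m - 5)*(m + 1)*(m^3 + 4*m^2 + 3*m) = (m - 5)*(m + 1)^2*(m^2 + 3*m) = m*(m - 5)*(m + 1)^2*(m + 3)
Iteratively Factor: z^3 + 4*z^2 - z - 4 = (z - 1)*(z^2 + 5*z + 4) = (z - 1)*(z + 4)*(z + 1)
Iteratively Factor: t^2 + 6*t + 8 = (t + 4)*(t + 2)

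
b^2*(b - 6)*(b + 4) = b^4 - 2*b^3 - 24*b^2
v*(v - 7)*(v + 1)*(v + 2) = v^4 - 4*v^3 - 19*v^2 - 14*v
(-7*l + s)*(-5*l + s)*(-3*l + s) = -105*l^3 + 71*l^2*s - 15*l*s^2 + s^3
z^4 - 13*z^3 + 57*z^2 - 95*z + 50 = (z - 5)^2*(z - 2)*(z - 1)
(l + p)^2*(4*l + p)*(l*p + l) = 4*l^4*p + 4*l^4 + 9*l^3*p^2 + 9*l^3*p + 6*l^2*p^3 + 6*l^2*p^2 + l*p^4 + l*p^3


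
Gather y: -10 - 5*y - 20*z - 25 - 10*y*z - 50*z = y*(-10*z - 5) - 70*z - 35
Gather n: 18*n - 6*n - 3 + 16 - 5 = 12*n + 8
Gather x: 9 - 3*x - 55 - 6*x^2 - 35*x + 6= -6*x^2 - 38*x - 40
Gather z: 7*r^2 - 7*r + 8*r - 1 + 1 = 7*r^2 + r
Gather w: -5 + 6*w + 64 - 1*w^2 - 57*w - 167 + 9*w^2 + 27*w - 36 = 8*w^2 - 24*w - 144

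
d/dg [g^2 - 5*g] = 2*g - 5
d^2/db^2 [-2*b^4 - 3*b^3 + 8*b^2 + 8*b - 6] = -24*b^2 - 18*b + 16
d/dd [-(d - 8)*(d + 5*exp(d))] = -5*d*exp(d) - 2*d + 35*exp(d) + 8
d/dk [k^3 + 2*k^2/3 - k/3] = 3*k^2 + 4*k/3 - 1/3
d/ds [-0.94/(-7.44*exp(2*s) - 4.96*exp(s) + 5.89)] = (-13.9872*exp(s) - 4.6624)*exp(s)/(7.44*exp(2*s) + 4.96*exp(s) - 5.89)^2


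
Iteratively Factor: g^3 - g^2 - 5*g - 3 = (g - 3)*(g^2 + 2*g + 1) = (g - 3)*(g + 1)*(g + 1)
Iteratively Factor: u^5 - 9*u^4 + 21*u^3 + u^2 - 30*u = (u - 3)*(u^4 - 6*u^3 + 3*u^2 + 10*u) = (u - 3)*(u - 2)*(u^3 - 4*u^2 - 5*u) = u*(u - 3)*(u - 2)*(u^2 - 4*u - 5) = u*(u - 5)*(u - 3)*(u - 2)*(u + 1)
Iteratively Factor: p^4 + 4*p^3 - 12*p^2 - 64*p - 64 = (p + 2)*(p^3 + 2*p^2 - 16*p - 32) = (p - 4)*(p + 2)*(p^2 + 6*p + 8) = (p - 4)*(p + 2)*(p + 4)*(p + 2)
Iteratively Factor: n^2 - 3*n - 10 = (n + 2)*(n - 5)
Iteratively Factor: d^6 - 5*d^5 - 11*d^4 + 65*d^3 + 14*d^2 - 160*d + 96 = (d + 2)*(d^5 - 7*d^4 + 3*d^3 + 59*d^2 - 104*d + 48) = (d + 2)*(d + 3)*(d^4 - 10*d^3 + 33*d^2 - 40*d + 16) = (d - 4)*(d + 2)*(d + 3)*(d^3 - 6*d^2 + 9*d - 4) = (d - 4)*(d - 1)*(d + 2)*(d + 3)*(d^2 - 5*d + 4) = (d - 4)^2*(d - 1)*(d + 2)*(d + 3)*(d - 1)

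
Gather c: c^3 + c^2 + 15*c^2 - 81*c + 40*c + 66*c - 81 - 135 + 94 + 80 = c^3 + 16*c^2 + 25*c - 42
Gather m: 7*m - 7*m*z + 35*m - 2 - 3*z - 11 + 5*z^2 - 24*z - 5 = m*(42 - 7*z) + 5*z^2 - 27*z - 18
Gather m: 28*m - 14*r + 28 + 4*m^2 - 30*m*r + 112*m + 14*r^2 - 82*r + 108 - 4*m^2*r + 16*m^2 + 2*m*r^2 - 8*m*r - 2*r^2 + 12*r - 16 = m^2*(20 - 4*r) + m*(2*r^2 - 38*r + 140) + 12*r^2 - 84*r + 120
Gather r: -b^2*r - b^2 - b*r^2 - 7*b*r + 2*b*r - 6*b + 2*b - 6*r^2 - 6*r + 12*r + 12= -b^2 - 4*b + r^2*(-b - 6) + r*(-b^2 - 5*b + 6) + 12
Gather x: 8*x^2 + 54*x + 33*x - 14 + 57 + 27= 8*x^2 + 87*x + 70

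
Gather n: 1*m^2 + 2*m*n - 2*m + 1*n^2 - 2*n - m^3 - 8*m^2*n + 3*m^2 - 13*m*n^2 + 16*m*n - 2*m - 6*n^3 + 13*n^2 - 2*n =-m^3 + 4*m^2 - 4*m - 6*n^3 + n^2*(14 - 13*m) + n*(-8*m^2 + 18*m - 4)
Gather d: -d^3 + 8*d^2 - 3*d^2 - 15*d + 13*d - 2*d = -d^3 + 5*d^2 - 4*d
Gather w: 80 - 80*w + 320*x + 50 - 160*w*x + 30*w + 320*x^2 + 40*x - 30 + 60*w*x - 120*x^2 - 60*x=w*(-100*x - 50) + 200*x^2 + 300*x + 100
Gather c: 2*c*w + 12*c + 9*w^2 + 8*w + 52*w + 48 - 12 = c*(2*w + 12) + 9*w^2 + 60*w + 36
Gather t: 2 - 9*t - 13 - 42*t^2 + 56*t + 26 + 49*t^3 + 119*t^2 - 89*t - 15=49*t^3 + 77*t^2 - 42*t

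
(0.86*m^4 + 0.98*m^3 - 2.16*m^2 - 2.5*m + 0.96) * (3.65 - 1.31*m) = -1.1266*m^5 + 1.8552*m^4 + 6.4066*m^3 - 4.609*m^2 - 10.3826*m + 3.504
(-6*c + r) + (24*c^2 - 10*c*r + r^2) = 24*c^2 - 10*c*r - 6*c + r^2 + r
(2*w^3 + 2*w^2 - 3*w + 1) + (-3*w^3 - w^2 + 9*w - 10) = -w^3 + w^2 + 6*w - 9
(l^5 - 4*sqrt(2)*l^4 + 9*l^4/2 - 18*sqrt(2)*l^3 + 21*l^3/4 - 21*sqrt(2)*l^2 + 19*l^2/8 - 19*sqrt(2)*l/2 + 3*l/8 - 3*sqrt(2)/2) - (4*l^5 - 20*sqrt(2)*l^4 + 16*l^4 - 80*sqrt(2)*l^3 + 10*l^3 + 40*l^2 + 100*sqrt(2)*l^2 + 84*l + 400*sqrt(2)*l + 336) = -3*l^5 - 23*l^4/2 + 16*sqrt(2)*l^4 - 19*l^3/4 + 62*sqrt(2)*l^3 - 121*sqrt(2)*l^2 - 301*l^2/8 - 819*sqrt(2)*l/2 - 669*l/8 - 336 - 3*sqrt(2)/2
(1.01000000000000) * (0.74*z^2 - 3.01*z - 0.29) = 0.7474*z^2 - 3.0401*z - 0.2929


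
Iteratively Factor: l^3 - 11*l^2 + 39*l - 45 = (l - 3)*(l^2 - 8*l + 15) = (l - 3)^2*(l - 5)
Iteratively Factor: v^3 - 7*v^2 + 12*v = (v - 4)*(v^2 - 3*v) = v*(v - 4)*(v - 3)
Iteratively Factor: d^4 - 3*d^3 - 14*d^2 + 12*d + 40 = (d + 2)*(d^3 - 5*d^2 - 4*d + 20) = (d - 2)*(d + 2)*(d^2 - 3*d - 10) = (d - 5)*(d - 2)*(d + 2)*(d + 2)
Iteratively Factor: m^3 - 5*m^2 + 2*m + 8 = (m - 4)*(m^2 - m - 2) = (m - 4)*(m - 2)*(m + 1)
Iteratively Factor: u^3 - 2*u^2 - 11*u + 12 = (u - 1)*(u^2 - u - 12) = (u - 4)*(u - 1)*(u + 3)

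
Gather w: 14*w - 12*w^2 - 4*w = -12*w^2 + 10*w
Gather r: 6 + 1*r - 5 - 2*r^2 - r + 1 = 2 - 2*r^2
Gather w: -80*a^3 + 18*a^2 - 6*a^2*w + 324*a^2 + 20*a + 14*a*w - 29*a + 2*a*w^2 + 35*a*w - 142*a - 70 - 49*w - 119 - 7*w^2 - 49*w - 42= -80*a^3 + 342*a^2 - 151*a + w^2*(2*a - 7) + w*(-6*a^2 + 49*a - 98) - 231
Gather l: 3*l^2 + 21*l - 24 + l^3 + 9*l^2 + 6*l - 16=l^3 + 12*l^2 + 27*l - 40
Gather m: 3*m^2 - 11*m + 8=3*m^2 - 11*m + 8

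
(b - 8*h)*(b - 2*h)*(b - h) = b^3 - 11*b^2*h + 26*b*h^2 - 16*h^3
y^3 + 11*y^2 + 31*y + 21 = (y + 1)*(y + 3)*(y + 7)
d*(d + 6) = d^2 + 6*d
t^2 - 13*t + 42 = (t - 7)*(t - 6)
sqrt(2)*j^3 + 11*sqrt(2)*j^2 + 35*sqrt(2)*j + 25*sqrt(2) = (j + 5)^2*(sqrt(2)*j + sqrt(2))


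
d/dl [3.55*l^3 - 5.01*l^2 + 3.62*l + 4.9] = 10.65*l^2 - 10.02*l + 3.62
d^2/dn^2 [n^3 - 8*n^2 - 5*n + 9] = 6*n - 16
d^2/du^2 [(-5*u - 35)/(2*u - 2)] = -40/(u - 1)^3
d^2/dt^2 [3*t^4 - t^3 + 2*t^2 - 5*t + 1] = 36*t^2 - 6*t + 4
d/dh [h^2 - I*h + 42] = 2*h - I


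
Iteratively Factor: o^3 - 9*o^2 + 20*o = (o - 5)*(o^2 - 4*o) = (o - 5)*(o - 4)*(o)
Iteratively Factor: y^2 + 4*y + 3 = (y + 1)*(y + 3)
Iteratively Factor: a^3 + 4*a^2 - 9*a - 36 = (a - 3)*(a^2 + 7*a + 12) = (a - 3)*(a + 3)*(a + 4)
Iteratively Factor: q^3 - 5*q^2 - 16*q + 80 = (q - 4)*(q^2 - q - 20) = (q - 5)*(q - 4)*(q + 4)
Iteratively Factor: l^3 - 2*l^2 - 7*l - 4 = (l + 1)*(l^2 - 3*l - 4) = (l + 1)^2*(l - 4)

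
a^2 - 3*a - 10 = (a - 5)*(a + 2)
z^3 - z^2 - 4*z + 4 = (z - 2)*(z - 1)*(z + 2)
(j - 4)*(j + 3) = j^2 - j - 12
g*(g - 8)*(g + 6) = g^3 - 2*g^2 - 48*g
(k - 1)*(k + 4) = k^2 + 3*k - 4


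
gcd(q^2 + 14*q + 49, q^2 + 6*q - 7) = q + 7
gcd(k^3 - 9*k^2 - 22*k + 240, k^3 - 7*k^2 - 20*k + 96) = k - 8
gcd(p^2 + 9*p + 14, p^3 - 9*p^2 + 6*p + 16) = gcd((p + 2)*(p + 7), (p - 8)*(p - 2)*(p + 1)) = 1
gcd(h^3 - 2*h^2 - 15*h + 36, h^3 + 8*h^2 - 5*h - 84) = h^2 + h - 12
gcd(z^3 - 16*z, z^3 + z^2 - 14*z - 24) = z - 4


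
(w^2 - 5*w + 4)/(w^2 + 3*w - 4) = (w - 4)/(w + 4)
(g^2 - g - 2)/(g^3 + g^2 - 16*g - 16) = (g - 2)/(g^2 - 16)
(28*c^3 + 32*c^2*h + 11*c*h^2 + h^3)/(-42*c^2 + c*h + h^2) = (-4*c^2 - 4*c*h - h^2)/(6*c - h)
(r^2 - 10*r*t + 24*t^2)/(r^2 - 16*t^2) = (r - 6*t)/(r + 4*t)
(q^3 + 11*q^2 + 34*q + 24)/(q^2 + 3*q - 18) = (q^2 + 5*q + 4)/(q - 3)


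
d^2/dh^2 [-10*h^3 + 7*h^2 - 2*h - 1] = 14 - 60*h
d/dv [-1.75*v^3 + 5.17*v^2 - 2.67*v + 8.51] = -5.25*v^2 + 10.34*v - 2.67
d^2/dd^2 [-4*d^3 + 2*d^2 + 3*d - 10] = 4 - 24*d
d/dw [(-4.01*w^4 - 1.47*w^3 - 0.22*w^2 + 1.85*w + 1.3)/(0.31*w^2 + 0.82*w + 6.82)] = (-2.4862*w^5 - 10.3203*w^4 - 111.8036*w^3 - 30.8301*w^2 - 3.8068*w + 11.551)/(0.0961*w^4 + 0.5084*w^3 + 4.9008*w^2 + 11.1848*w + 46.5124)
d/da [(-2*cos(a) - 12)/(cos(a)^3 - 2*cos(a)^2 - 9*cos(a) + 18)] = 2*(45*cos(a)/2 - 8*cos(2*a) - cos(3*a)/2 + 64)*sin(a)/(cos(a)^3 - 2*cos(a)^2 - 9*cos(a) + 18)^2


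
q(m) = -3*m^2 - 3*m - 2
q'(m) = -6*m - 3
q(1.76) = -16.57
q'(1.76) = -13.56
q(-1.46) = -4.01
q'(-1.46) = 5.76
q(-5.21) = -67.80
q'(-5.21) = 28.26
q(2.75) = -32.94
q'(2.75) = -19.50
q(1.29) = -10.86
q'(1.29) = -10.74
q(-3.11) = -21.69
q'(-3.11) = 15.66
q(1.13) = -9.22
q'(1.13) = -9.78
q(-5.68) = -81.75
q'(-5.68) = 31.08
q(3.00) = -38.00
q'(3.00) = -21.00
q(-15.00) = -632.00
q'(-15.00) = 87.00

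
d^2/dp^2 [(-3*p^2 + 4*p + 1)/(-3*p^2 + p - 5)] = 6*(-9*p^3 - 54*p^2 + 63*p + 23)/(27*p^6 - 27*p^5 + 144*p^4 - 91*p^3 + 240*p^2 - 75*p + 125)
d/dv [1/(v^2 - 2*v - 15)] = 2*(1 - v)/(-v^2 + 2*v + 15)^2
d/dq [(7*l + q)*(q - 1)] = 7*l + 2*q - 1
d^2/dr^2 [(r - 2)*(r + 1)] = 2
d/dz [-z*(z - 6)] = 6 - 2*z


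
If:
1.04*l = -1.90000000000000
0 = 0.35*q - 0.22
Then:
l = -1.83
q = 0.63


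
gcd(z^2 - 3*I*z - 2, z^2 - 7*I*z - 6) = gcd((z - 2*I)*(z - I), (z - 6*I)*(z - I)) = z - I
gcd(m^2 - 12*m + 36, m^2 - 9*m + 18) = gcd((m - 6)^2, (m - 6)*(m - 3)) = m - 6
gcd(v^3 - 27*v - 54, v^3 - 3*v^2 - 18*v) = v^2 - 3*v - 18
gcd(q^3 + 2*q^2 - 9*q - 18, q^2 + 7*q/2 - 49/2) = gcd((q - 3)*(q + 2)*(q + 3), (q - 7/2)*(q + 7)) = 1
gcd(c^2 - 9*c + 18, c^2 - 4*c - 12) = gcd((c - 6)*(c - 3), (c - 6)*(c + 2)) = c - 6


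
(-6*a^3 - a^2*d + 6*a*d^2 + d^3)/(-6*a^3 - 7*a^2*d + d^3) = (6*a^2 - 5*a*d - d^2)/(6*a^2 + a*d - d^2)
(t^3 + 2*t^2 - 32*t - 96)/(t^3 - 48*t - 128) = (t - 6)/(t - 8)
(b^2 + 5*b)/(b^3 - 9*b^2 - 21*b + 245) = b/(b^2 - 14*b + 49)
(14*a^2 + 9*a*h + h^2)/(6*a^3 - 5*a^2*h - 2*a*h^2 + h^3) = (7*a + h)/(3*a^2 - 4*a*h + h^2)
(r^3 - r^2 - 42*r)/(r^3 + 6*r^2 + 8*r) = (r^2 - r - 42)/(r^2 + 6*r + 8)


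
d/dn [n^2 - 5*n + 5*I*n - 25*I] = 2*n - 5 + 5*I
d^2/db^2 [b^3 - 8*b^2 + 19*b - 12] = 6*b - 16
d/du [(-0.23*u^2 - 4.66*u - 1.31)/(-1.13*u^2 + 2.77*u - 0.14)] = (-5.9029*u^2 - 2.8962*u + 4.2811)/(1.2769*u^4 - 6.2602*u^3 + 7.9893*u^2 - 0.7756*u + 0.0196)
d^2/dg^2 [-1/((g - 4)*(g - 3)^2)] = 2*(-3*(g - 4)^2 - 2*(g - 4)*(g - 3) - (g - 3)^2)/((g - 4)^3*(g - 3)^4)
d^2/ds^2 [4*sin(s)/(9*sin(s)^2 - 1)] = 4*(-81*sin(s)^4 + 108*sin(s)^2 + 53)*sin(s)/((3*sin(s) - 1)^3*(3*sin(s) + 1)^3)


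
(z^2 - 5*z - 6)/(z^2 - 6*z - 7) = (z - 6)/(z - 7)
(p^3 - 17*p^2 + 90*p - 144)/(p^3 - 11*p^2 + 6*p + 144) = (p - 3)/(p + 3)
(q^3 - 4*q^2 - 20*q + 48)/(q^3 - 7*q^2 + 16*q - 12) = (q^2 - 2*q - 24)/(q^2 - 5*q + 6)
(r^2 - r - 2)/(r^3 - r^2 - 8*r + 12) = (r + 1)/(r^2 + r - 6)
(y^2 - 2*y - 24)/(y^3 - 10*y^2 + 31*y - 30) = (y^2 - 2*y - 24)/(y^3 - 10*y^2 + 31*y - 30)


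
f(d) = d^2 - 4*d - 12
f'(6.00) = 8.00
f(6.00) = 0.00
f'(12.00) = 20.00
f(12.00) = 84.00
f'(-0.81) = -5.62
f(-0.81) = -8.10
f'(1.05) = -1.90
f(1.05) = -15.10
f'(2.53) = 1.06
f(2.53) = -15.72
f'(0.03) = -3.94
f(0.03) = -12.12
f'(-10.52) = -25.04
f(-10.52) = 140.75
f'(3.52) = 3.04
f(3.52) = -13.69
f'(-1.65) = -7.30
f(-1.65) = -2.68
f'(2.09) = 0.18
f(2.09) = -15.99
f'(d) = 2*d - 4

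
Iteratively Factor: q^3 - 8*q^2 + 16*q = (q - 4)*(q^2 - 4*q) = q*(q - 4)*(q - 4)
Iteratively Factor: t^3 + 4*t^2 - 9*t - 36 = (t - 3)*(t^2 + 7*t + 12) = (t - 3)*(t + 4)*(t + 3)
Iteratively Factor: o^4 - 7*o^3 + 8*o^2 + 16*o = (o)*(o^3 - 7*o^2 + 8*o + 16) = o*(o - 4)*(o^2 - 3*o - 4) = o*(o - 4)*(o + 1)*(o - 4)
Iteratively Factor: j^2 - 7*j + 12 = (j - 3)*(j - 4)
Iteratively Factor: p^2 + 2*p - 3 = (p + 3)*(p - 1)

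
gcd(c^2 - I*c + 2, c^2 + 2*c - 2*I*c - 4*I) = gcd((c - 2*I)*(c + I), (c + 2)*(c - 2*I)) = c - 2*I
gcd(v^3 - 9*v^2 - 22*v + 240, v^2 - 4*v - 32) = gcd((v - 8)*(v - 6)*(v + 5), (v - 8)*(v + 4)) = v - 8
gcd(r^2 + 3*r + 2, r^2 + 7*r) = 1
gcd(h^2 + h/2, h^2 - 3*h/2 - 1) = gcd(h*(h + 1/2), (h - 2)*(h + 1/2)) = h + 1/2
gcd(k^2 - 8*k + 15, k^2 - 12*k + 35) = k - 5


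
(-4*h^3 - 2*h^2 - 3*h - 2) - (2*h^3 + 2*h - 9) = -6*h^3 - 2*h^2 - 5*h + 7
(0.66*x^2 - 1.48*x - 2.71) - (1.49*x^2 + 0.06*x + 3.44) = -0.83*x^2 - 1.54*x - 6.15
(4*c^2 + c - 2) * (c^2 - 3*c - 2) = 4*c^4 - 11*c^3 - 13*c^2 + 4*c + 4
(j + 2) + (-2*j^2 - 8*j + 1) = -2*j^2 - 7*j + 3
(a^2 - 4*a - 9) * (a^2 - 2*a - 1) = a^4 - 6*a^3 - 2*a^2 + 22*a + 9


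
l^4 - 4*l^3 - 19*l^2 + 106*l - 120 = (l - 4)*(l - 3)*(l - 2)*(l + 5)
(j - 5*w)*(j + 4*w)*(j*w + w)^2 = j^4*w^2 - j^3*w^3 + 2*j^3*w^2 - 20*j^2*w^4 - 2*j^2*w^3 + j^2*w^2 - 40*j*w^4 - j*w^3 - 20*w^4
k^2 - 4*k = k*(k - 4)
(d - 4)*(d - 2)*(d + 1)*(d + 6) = d^4 + d^3 - 28*d^2 + 20*d + 48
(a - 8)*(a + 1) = a^2 - 7*a - 8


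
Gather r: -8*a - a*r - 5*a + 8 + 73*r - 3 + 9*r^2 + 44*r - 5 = -13*a + 9*r^2 + r*(117 - a)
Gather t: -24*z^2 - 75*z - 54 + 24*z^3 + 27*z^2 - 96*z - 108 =24*z^3 + 3*z^2 - 171*z - 162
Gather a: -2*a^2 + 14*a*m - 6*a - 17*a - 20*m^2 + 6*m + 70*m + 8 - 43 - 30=-2*a^2 + a*(14*m - 23) - 20*m^2 + 76*m - 65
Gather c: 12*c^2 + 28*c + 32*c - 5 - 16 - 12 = 12*c^2 + 60*c - 33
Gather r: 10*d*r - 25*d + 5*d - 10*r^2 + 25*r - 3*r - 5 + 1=-20*d - 10*r^2 + r*(10*d + 22) - 4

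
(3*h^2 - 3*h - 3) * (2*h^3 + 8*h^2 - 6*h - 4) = 6*h^5 + 18*h^4 - 48*h^3 - 18*h^2 + 30*h + 12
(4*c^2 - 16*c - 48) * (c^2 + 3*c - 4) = 4*c^4 - 4*c^3 - 112*c^2 - 80*c + 192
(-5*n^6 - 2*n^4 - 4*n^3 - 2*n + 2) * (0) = 0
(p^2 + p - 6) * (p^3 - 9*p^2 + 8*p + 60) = p^5 - 8*p^4 - 7*p^3 + 122*p^2 + 12*p - 360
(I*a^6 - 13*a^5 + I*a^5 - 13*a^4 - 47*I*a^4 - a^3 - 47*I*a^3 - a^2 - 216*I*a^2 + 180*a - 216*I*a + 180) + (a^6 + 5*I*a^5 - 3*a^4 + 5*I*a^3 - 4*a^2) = a^6 + I*a^6 - 13*a^5 + 6*I*a^5 - 16*a^4 - 47*I*a^4 - a^3 - 42*I*a^3 - 5*a^2 - 216*I*a^2 + 180*a - 216*I*a + 180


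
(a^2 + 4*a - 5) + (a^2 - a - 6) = 2*a^2 + 3*a - 11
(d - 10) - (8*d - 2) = -7*d - 8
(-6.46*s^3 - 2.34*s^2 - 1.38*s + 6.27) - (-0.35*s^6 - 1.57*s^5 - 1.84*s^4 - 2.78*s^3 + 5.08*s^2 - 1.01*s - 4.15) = 0.35*s^6 + 1.57*s^5 + 1.84*s^4 - 3.68*s^3 - 7.42*s^2 - 0.37*s + 10.42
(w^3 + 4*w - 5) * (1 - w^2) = -w^5 - 3*w^3 + 5*w^2 + 4*w - 5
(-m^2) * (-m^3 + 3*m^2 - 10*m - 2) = m^5 - 3*m^4 + 10*m^3 + 2*m^2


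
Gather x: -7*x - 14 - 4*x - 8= -11*x - 22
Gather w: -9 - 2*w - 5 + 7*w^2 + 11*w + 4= 7*w^2 + 9*w - 10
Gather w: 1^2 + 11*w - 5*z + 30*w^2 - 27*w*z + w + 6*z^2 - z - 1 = 30*w^2 + w*(12 - 27*z) + 6*z^2 - 6*z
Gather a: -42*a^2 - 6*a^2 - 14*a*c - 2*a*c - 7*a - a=-48*a^2 + a*(-16*c - 8)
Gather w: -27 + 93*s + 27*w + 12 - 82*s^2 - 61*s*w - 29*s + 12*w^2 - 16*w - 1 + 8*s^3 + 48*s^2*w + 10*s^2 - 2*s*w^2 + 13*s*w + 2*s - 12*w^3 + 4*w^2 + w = 8*s^3 - 72*s^2 + 66*s - 12*w^3 + w^2*(16 - 2*s) + w*(48*s^2 - 48*s + 12) - 16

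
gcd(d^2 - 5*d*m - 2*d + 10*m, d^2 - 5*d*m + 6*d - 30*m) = d - 5*m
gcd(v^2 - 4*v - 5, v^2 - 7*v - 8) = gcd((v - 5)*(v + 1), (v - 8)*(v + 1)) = v + 1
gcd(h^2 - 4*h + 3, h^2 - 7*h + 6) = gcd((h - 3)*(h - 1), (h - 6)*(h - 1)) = h - 1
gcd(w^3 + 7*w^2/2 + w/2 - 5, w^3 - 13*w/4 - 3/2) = 1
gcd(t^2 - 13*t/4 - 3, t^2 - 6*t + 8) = t - 4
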